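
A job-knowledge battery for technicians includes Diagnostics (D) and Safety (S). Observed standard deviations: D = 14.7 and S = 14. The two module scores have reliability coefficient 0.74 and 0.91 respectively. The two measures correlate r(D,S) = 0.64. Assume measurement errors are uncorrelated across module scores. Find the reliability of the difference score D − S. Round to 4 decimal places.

Var(D−S) = 14.7² + 14² − 2·14.7·14·0.64 = 412.09 − 263.424 = 148.666.
Under uncorrelated errors the observed covariances equal the true-score covariances, so only the own-variance terms attenuate.
True-score variance = [14.7²·0.74 + 14²·0.91] − 263.424 = 338.267 − 263.424 = 74.8426.
Reliability = 74.8426 / 148.666 = 0.5034.

0.5034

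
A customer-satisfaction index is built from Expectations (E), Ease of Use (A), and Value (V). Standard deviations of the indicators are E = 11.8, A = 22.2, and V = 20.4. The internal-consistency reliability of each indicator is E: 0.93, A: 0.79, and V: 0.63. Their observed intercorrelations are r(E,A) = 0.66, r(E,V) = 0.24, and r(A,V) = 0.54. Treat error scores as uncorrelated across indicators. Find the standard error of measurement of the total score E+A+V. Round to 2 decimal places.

Var(total) = 1048.24 + 950.443 = 1998.68.
True-score variance = 781.018 + 950.443 = 1731.46, so reliability = 0.8663.
Error variance = 1998.68 − 1731.46 = 267.222; SEM = √267.222 = 16.35.

16.35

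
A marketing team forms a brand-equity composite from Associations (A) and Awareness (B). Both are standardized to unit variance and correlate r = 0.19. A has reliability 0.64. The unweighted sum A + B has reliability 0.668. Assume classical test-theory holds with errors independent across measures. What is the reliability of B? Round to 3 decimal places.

0.570

Var(A+B) = 2 + 2·0.19 = 2.380.
True-score variance = ρ_A + ρ_B + 2·0.19, so 0.668 = (0.64 + ρ_B + 0.38) / 2.380.
ρ_B = 0.668·2.380 − 0.64 − 0.38 = 0.570.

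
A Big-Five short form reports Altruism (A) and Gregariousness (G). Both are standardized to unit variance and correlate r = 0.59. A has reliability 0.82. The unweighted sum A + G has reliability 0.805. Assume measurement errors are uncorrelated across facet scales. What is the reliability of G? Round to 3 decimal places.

Var(A+G) = 2 + 2·0.59 = 3.180.
True-score variance = ρ_A + ρ_G + 2·0.59, so 0.805 = (0.82 + ρ_G + 1.18) / 3.180.
ρ_G = 0.805·3.180 − 0.82 − 1.18 = 0.560.

0.560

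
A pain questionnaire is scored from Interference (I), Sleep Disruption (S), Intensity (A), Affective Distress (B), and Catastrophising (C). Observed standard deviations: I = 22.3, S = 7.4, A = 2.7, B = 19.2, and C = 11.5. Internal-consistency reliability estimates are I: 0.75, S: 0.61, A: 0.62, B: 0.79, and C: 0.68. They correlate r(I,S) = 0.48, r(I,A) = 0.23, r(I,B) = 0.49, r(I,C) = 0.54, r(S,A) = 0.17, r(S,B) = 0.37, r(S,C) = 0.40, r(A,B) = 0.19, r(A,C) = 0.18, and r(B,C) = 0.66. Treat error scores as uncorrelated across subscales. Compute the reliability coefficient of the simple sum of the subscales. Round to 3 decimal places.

Var(I+S+A+B+C) = 22.3² + 7.4² + 2.7² + 19.2² + 11.5² + 2·[22.3·7.4·0.48 + 22.3·2.7·0.23 + 22.3·19.2·0.49 + 22.3·11.5·0.54 + 7.4·2.7·0.17 + 7.4·19.2·0.37 + 7.4·11.5·0.40 + 2.7·19.2·0.19 + 2.7·11.5·0.18 + 19.2·11.5·0.66] = 1060.23 + 1385.02 = 2445.25.
With uncorrelated errors the cross-covariances are all true-score covariance, so they carry over unchanged; only the diagonal terms shrink to ρᵢσᵢ².
True-score variance = [22.3²·0.75 + 7.4²·0.61 + 2.7²·0.62 + 19.2²·0.79 + 11.5²·0.68] + 1385.02 = 792.047 + 1385.02 = 2177.07.
Reliability = 2177.07 / 2445.25 = 0.890.

0.890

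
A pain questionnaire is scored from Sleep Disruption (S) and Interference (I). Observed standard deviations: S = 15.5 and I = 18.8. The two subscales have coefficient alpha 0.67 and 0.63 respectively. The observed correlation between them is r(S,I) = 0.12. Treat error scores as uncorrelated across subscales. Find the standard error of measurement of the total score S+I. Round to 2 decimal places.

Var(total) = 593.69 + 69.936 = 663.626.
True-score variance = 383.635 + 69.936 = 453.571, so reliability = 0.6835.
Error variance = 663.626 − 453.571 = 210.055; SEM = √210.055 = 14.49.

14.49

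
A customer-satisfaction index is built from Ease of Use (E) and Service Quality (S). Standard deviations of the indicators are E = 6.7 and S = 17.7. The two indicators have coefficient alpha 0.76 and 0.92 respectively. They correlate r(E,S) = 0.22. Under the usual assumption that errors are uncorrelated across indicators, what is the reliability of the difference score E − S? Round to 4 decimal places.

Var(E−S) = 6.7² + 17.7² − 2·6.7·17.7·0.22 = 358.18 − 52.1796 = 306.
Under uncorrelated errors the observed covariances equal the true-score covariances, so only the own-variance terms attenuate.
True-score variance = [6.7²·0.76 + 17.7²·0.92] − 52.1796 = 322.343 − 52.1796 = 270.164.
Reliability = 270.164 / 306 = 0.8829.

0.8829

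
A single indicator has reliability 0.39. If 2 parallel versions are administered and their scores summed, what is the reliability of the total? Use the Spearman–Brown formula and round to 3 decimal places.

ρ_k = kρ / (1 + (k−1)ρ) = 2·0.39 / (1 + 1·0.39) = 0.780 / 1.390 = 0.561.

0.561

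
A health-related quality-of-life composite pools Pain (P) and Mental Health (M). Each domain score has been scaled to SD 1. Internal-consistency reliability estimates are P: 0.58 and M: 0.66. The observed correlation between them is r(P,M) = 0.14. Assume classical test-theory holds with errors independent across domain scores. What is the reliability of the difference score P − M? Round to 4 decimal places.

0.5581

Var(P−M) = 1 + 1 − 2·0.14 = 2 − 0.28 = 1.72.
With uncorrelated errors the cross-covariances are all true-score covariance, so they carry over unchanged; only the diagonal terms shrink to ρᵢσᵢ².
True-score variance = [0.58 + 0.66] − 0.28 = 1.24 − 0.28 = 0.96.
Reliability = 0.96 / 1.72 = 0.5581.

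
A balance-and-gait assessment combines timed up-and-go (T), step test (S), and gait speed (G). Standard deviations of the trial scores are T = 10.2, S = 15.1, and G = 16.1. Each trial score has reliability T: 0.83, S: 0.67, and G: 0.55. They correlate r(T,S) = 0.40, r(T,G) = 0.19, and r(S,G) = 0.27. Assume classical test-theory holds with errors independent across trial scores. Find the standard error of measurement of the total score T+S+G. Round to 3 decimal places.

14.477

Var(total) = 591.26 + 316.899 = 908.159.
True-score variance = 381.685 + 316.899 = 698.584, so reliability = 0.7692.
Error variance = 908.159 − 698.584 = 209.575; SEM = √209.575 = 14.477.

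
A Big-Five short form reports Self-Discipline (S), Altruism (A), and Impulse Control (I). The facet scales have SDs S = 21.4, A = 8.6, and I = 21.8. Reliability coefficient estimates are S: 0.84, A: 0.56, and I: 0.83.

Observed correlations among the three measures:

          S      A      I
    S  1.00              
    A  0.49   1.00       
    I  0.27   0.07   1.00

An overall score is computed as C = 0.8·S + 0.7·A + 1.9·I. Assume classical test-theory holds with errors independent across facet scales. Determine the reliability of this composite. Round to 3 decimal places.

Var(C) = 0.8²·21.4² + 0.7²·8.6² + 1.9²·21.8² + 2·[0.56·21.4·8.6·0.49 + 1.52·21.4·21.8·0.27 + 1.33·8.6·21.8·0.07] = 2044.95 + 518.83 = 2563.78.
Because errors are independent across components, Cov(Tᵢ,Tⱼ) = Cov(Xᵢ,Xⱼ); the off-diagonal part of the true-score variance is the same as above.
True-score variance = [0.8²·21.4²·0.84 + 0.7²·8.6²·0.56 + 1.9²·21.8²·0.83] + 518.83 = 1690.46 + 518.83 = 2209.29.
Reliability = 2209.29 / 2563.78 = 0.862.

0.862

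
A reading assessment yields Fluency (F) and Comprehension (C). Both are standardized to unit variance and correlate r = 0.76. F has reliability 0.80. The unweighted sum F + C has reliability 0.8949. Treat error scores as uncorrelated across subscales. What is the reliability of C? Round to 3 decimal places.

Var(F+C) = 2 + 2·0.76 = 3.520.
True-score variance = ρ_F + ρ_C + 2·0.76, so 0.8949 = (0.80 + ρ_C + 1.52) / 3.520.
ρ_C = 0.8949·3.520 − 0.80 − 1.52 = 0.830.

0.830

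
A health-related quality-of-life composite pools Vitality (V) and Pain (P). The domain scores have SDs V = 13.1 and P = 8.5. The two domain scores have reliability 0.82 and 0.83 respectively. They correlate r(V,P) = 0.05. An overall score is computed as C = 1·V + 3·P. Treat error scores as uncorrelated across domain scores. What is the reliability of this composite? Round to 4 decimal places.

Var(C) = 13.1² + 3²·8.5² + 2·[3·13.1·8.5·0.05] = 821.86 + 33.405 = 855.265.
Because errors are independent across components, Cov(Tᵢ,Tⱼ) = Cov(Xᵢ,Xⱼ); the off-diagonal part of the true-score variance is the same as above.
True-score variance = [13.1²·0.82 + 3²·8.5²·0.83] + 33.405 = 680.428 + 33.405 = 713.833.
Reliability = 713.833 / 855.265 = 0.8346.

0.8346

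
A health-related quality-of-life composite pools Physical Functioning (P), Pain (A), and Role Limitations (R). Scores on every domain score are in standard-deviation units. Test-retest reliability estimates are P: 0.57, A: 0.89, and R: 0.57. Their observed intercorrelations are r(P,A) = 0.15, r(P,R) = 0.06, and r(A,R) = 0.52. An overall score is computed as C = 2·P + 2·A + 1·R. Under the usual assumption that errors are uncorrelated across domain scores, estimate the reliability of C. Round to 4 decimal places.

0.7931

Var(C) = 2² + 2² + 1 + 2·[4·0.15 + 2·0.06 + 2·0.52] = 9 + 3.52 = 12.52.
Because errors are independent across components, Cov(Tᵢ,Tⱼ) = Cov(Xᵢ,Xⱼ); the off-diagonal part of the true-score variance is the same as above.
True-score variance = [2²·0.57 + 2²·0.89 + 0.57] + 3.52 = 6.41 + 3.52 = 9.93.
Reliability = 9.93 / 12.52 = 0.7931.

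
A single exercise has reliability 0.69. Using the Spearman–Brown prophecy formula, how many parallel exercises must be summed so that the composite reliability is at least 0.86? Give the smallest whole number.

3

k ≥ ρ*(1−ρ₁)/(ρ₁(1−ρ*)) = 0.86·0.31 / (0.69·0.14) = 2.760.
Smallest integer k = 3.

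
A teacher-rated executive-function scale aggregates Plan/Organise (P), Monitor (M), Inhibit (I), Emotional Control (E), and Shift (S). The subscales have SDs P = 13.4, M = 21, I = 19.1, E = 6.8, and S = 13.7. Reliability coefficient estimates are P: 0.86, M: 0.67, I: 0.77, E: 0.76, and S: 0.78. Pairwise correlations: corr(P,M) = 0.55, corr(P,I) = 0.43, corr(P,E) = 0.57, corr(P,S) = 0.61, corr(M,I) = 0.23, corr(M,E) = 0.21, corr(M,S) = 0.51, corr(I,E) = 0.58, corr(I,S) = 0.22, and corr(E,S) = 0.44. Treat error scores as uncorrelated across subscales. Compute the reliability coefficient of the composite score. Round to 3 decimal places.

Var(P+M+I+E+S) = 13.4² + 21² + 19.1² + 6.8² + 13.7² + 2·[13.4·21·0.55 + 13.4·19.1·0.43 + 13.4·6.8·0.57 + 13.4·13.7·0.61 + 21·19.1·0.23 + 21·6.8·0.21 + 21·13.7·0.51 + 19.1·6.8·0.58 + 19.1·13.7·0.22 + 6.8·13.7·0.44] = 1219.3 + 1743.21 = 2962.51.
Because errors are independent across components, Cov(Tᵢ,Tⱼ) = Cov(Xᵢ,Xⱼ); the off-diagonal part of the true-score variance is the same as above.
True-score variance = [13.4²·0.86 + 21²·0.67 + 19.1²·0.77 + 6.8²·0.76 + 13.7²·0.78] + 1743.21 = 912.336 + 1743.21 = 2655.54.
Reliability = 2655.54 / 2962.51 = 0.896.

0.896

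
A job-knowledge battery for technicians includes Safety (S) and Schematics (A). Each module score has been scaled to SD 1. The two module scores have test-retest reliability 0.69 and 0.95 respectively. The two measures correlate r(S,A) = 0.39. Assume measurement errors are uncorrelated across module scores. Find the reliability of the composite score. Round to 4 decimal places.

Var(S+A) = 2 + 2·[0.39] = 2 + 0.78 = 2.78.
Because errors are independent across components, Cov(Tᵢ,Tⱼ) = Cov(Xᵢ,Xⱼ); the off-diagonal part of the true-score variance is the same as above.
True-score variance = [0.69 + 0.95] + 0.78 = 1.64 + 0.78 = 2.42.
Reliability = 2.42 / 2.78 = 0.8705.

0.8705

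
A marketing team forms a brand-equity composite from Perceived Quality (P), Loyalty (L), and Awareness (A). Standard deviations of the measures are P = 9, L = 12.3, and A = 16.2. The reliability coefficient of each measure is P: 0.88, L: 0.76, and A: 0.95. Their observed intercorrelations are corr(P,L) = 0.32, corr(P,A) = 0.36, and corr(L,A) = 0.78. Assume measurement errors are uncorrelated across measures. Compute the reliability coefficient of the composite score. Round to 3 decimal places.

0.940

Var(P+L+A) = 9² + 12.3² + 16.2² + 2·[9·12.3·0.32 + 9·16.2·0.36 + 12.3·16.2·0.78] = 494.73 + 486.67 = 981.4.
Because errors are independent across components, Cov(Tᵢ,Tⱼ) = Cov(Xᵢ,Xⱼ); the off-diagonal part of the true-score variance is the same as above.
True-score variance = [9²·0.88 + 12.3²·0.76 + 16.2²·0.95] + 486.67 = 435.578 + 486.67 = 922.248.
Reliability = 922.248 / 981.4 = 0.940.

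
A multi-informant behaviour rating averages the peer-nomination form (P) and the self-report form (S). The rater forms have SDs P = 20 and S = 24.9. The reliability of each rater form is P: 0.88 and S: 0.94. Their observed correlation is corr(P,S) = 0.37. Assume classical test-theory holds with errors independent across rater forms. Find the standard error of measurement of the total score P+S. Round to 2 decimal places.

9.23

Var(total) = 1020.01 + 368.52 = 1388.53.
True-score variance = 934.809 + 368.52 = 1303.33, so reliability = 0.9386.
Error variance = 1388.53 − 1303.33 = 85.2006; SEM = √85.2006 = 9.23.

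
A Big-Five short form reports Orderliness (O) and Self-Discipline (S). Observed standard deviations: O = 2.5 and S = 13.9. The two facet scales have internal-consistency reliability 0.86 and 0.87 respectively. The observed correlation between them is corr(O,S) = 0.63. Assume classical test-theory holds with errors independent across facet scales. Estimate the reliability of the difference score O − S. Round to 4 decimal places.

Var(O−S) = 2.5² + 13.9² − 2·2.5·13.9·0.63 = 199.46 − 43.785 = 155.675.
Under uncorrelated errors the observed covariances equal the true-score covariances, so only the own-variance terms attenuate.
True-score variance = [2.5²·0.86 + 13.9²·0.87] − 43.785 = 173.468 − 43.785 = 129.683.
Reliability = 129.683 / 155.675 = 0.8330.

0.8330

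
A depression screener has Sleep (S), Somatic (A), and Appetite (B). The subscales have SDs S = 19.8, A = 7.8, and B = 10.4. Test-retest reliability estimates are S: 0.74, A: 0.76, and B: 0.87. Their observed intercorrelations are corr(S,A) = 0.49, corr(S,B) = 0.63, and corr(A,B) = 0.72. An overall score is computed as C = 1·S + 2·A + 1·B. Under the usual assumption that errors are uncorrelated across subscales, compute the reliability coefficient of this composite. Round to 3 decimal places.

0.887

Var(C) = 19.8² + 2²·7.8² + 10.4² + 2·[2·19.8·7.8·0.49 + 19.8·10.4·0.63 + 2·7.8·10.4·0.72] = 743.56 + 795.787 = 1539.35.
Because errors are independent across components, Cov(Tᵢ,Tⱼ) = Cov(Xᵢ,Xⱼ); the off-diagonal part of the true-score variance is the same as above.
True-score variance = [19.8²·0.74 + 2²·7.8²·0.76 + 10.4²·0.87] + 795.787 = 569.162 + 795.787 = 1364.95.
Reliability = 1364.95 / 1539.35 = 0.887.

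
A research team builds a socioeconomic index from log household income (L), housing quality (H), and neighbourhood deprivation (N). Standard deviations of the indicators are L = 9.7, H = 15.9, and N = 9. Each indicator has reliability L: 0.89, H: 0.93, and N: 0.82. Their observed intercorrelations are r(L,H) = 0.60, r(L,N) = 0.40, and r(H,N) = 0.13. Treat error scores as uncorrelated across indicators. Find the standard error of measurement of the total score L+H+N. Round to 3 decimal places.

6.529

Var(total) = 427.9 + 292.122 = 720.022.
True-score variance = 385.273 + 292.122 = 677.395, so reliability = 0.9408.
Error variance = 720.022 − 677.395 = 42.6266; SEM = √42.6266 = 6.529.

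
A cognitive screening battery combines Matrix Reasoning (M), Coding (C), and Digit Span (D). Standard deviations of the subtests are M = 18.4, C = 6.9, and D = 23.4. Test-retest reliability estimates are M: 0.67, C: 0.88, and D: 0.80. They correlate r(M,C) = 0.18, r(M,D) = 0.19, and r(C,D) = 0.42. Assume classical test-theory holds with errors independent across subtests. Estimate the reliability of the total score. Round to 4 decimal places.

Var(M+C+D) = 18.4² + 6.9² + 23.4² + 2·[18.4·6.9·0.18 + 18.4·23.4·0.19 + 6.9·23.4·0.42] = 933.73 + 344.945 = 1278.67.
Because errors are independent across components, Cov(Tᵢ,Tⱼ) = Cov(Xᵢ,Xⱼ); the off-diagonal part of the true-score variance is the same as above.
True-score variance = [18.4²·0.67 + 6.9²·0.88 + 23.4²·0.80] + 344.945 = 706.78 + 344.945 = 1051.72.
Reliability = 1051.72 / 1278.67 = 0.8225.

0.8225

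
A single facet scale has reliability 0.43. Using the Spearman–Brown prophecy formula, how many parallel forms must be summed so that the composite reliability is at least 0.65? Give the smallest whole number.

3

k ≥ ρ*(1−ρ₁)/(ρ₁(1−ρ*)) = 0.65·0.57 / (0.43·0.35) = 2.462.
Smallest integer k = 3.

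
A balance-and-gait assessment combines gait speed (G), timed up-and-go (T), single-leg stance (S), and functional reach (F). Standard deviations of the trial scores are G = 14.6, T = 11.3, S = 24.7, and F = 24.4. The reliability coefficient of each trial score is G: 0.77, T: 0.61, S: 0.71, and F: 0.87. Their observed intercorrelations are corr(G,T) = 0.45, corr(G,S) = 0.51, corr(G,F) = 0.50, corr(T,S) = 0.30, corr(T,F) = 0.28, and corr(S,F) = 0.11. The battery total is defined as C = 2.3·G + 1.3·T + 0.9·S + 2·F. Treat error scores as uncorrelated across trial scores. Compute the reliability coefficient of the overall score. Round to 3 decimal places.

Var(C) = 2.3²·14.6² + 1.3²·11.3² + 0.9²·24.7² + 2²·24.4² + 2·[2.99·14.6·11.3·0.45 + 2.07·14.6·24.7·0.51 + 4.6·14.6·24.4·0.50 + 1.17·11.3·24.7·0.30 + 2.6·11.3·24.4·0.28 + 1.8·24.7·24.4·0.11] = 4219.03 + 3680.12 = 7899.15.
Under uncorrelated errors the observed covariances equal the true-score covariances, so only the own-variance terms attenuate.
True-score variance = [2.3²·14.6²·0.77 + 1.3²·11.3²·0.61 + 0.9²·24.7²·0.71 + 2²·24.4²·0.87] + 3680.12 = 3422.62 + 3680.12 = 7102.74.
Reliability = 7102.74 / 7899.15 = 0.899.

0.899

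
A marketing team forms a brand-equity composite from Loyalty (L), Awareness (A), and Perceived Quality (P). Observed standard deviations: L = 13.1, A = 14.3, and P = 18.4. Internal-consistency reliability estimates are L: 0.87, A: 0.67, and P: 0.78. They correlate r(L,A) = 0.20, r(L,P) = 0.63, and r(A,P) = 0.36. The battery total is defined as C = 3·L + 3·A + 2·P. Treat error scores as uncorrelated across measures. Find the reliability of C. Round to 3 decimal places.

0.868

Var(C) = 3²·13.1² + 3²·14.3² + 2²·18.4² + 2·[9·13.1·14.3·0.20 + 6·13.1·18.4·0.63 + 6·14.3·18.4·0.36] = 4739.14 + 3633.33 = 8372.47.
Under uncorrelated errors the observed covariances equal the true-score covariances, so only the own-variance terms attenuate.
True-score variance = [3²·13.1²·0.87 + 3²·14.3²·0.67 + 2²·18.4²·0.78] + 3633.33 = 3633.09 + 3633.33 = 7266.42.
Reliability = 7266.42 / 8372.47 = 0.868.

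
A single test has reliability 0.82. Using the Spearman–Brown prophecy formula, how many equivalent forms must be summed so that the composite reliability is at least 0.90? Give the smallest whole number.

k ≥ ρ*(1−ρ₁)/(ρ₁(1−ρ*)) = 0.90·0.18 / (0.82·0.10) = 1.976.
Smallest integer k = 2.

2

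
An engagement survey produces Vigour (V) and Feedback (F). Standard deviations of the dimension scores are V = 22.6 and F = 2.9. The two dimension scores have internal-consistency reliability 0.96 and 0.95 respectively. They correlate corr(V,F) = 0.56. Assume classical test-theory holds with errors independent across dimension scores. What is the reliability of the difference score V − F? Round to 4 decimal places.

0.9532

Var(V−F) = 22.6² + 2.9² − 2·22.6·2.9·0.56 = 519.17 − 73.4048 = 445.765.
With uncorrelated errors the cross-covariances are all true-score covariance, so they carry over unchanged; only the diagonal terms shrink to ρᵢσᵢ².
True-score variance = [22.6²·0.96 + 2.9²·0.95] − 73.4048 = 498.319 − 73.4048 = 424.914.
Reliability = 424.914 / 445.765 = 0.9532.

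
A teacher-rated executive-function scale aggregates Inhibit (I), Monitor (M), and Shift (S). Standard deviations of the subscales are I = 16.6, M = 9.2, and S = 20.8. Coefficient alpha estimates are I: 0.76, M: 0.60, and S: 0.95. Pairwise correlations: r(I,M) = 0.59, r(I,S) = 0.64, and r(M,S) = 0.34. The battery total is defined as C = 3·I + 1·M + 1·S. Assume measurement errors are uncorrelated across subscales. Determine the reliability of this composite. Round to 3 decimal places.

0.870

Var(C) = 3²·16.6² + 9.2² + 20.8² + 2·[3·16.6·9.2·0.59 + 3·16.6·20.8·0.64 + 9.2·20.8·0.34] = 2997.32 + 1996.63 = 4993.95.
Because errors are independent across components, Cov(Tᵢ,Tⱼ) = Cov(Xᵢ,Xⱼ); the off-diagonal part of the true-score variance is the same as above.
True-score variance = [3²·16.6²·0.76 + 9.2²·0.60 + 20.8²·0.95] + 1996.63 = 2346.62 + 1996.63 = 4343.25.
Reliability = 4343.25 / 4993.95 = 0.870.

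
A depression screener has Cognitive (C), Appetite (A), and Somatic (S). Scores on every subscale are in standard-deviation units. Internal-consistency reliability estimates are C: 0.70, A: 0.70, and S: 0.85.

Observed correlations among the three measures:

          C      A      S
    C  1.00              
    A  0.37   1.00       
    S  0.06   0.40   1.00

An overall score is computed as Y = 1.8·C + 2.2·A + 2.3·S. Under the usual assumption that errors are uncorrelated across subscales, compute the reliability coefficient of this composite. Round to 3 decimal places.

Var(Y) = 1.8² + 2.2² + 2.3² + 2·[3.96·0.37 + 4.14·0.06 + 5.06·0.40] = 13.37 + 7.4752 = 20.8452.
Under uncorrelated errors the observed covariances equal the true-score covariances, so only the own-variance terms attenuate.
True-score variance = [1.8²·0.70 + 2.2²·0.70 + 2.3²·0.85] + 7.4752 = 10.1525 + 7.4752 = 17.6277.
Reliability = 17.6277 / 20.8452 = 0.846.

0.846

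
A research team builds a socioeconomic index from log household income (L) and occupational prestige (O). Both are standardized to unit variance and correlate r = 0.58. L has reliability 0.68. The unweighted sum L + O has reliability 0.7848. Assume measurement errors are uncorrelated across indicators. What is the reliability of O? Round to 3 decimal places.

0.640

Var(L+O) = 2 + 2·0.58 = 3.160.
True-score variance = ρ_L + ρ_O + 2·0.58, so 0.7848 = (0.68 + ρ_O + 1.16) / 3.160.
ρ_O = 0.7848·3.160 − 0.68 − 1.16 = 0.640.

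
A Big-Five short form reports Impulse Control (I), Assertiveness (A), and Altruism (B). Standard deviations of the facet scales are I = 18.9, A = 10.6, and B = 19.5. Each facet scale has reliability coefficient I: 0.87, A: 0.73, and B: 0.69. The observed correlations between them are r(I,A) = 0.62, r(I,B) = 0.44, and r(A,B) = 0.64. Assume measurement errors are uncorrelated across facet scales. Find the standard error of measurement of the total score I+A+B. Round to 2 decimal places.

Var(total) = 849.82 + 837.322 = 1687.14.
True-score variance = 655.168 + 837.322 = 1492.49, so reliability = 0.8846.
Error variance = 1687.14 − 1492.49 = 194.652; SEM = √194.652 = 13.95.

13.95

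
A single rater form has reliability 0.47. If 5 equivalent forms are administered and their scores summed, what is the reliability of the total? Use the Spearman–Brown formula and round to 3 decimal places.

0.816

ρ_k = kρ / (1 + (k−1)ρ) = 5·0.47 / (1 + 4·0.47) = 2.350 / 2.880 = 0.816.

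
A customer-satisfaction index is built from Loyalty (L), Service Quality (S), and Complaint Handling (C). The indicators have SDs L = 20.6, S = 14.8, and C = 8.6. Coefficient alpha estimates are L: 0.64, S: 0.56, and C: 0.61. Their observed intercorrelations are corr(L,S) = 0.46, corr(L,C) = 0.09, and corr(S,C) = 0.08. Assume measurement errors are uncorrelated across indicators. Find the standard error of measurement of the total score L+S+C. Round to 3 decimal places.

Var(total) = 717.36 + 332.743 = 1050.1.
True-score variance = 439.368 + 332.743 = 772.112, so reliability = 0.7353.
Error variance = 1050.1 − 772.112 = 277.992; SEM = √277.992 = 16.673.

16.673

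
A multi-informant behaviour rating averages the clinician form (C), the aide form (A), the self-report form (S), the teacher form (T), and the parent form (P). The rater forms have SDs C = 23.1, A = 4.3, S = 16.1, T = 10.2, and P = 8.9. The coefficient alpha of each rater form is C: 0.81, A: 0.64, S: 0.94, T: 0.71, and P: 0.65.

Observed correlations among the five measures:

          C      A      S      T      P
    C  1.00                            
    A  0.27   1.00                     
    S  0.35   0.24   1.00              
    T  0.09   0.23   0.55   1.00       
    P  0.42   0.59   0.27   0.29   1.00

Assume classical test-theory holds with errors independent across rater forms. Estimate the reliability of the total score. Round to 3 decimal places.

Var(C+A+S+T+P) = 23.1² + 4.3² + 16.1² + 10.2² + 8.9² + 2·[23.1·4.3·0.27 + 23.1·16.1·0.35 + 23.1·10.2·0.09 + 23.1·8.9·0.42 + 4.3·16.1·0.24 + 4.3·10.2·0.23 + 4.3·8.9·0.59 + 16.1·10.2·0.55 + 16.1·8.9·0.27 + 10.2·8.9·0.29] = 994.56 + 938.318 = 1932.88.
Because errors are independent across components, Cov(Tᵢ,Tⱼ) = Cov(Xᵢ,Xⱼ); the off-diagonal part of the true-score variance is the same as above.
True-score variance = [23.1²·0.81 + 4.3²·0.64 + 16.1²·0.94 + 10.2²·0.71 + 8.9²·0.65] + 938.318 = 813.07 + 938.318 = 1751.39.
Reliability = 1751.39 / 1932.88 = 0.906.

0.906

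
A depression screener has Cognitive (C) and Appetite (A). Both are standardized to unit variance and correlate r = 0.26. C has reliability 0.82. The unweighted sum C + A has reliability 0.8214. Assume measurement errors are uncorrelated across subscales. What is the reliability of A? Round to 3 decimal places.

Var(C+A) = 2 + 2·0.26 = 2.520.
True-score variance = ρ_C + ρ_A + 2·0.26, so 0.8214 = (0.82 + ρ_A + 0.52) / 2.520.
ρ_A = 0.8214·2.520 − 0.82 − 0.52 = 0.730.

0.730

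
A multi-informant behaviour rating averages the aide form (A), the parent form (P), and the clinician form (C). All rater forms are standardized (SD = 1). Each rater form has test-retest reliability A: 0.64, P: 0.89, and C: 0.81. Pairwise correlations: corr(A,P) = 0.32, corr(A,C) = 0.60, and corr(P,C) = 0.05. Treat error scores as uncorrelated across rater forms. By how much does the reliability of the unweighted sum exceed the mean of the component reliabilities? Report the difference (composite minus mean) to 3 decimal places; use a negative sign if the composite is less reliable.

0.086

Var(sum) = 3 + 1.94 = 4.94; true-score variance = 2.34 + 1.94 = 4.28; composite reliability = 0.8664.
Mean component reliability = 0.7800.
Difference = 0.8664 − 0.7800 = 0.086.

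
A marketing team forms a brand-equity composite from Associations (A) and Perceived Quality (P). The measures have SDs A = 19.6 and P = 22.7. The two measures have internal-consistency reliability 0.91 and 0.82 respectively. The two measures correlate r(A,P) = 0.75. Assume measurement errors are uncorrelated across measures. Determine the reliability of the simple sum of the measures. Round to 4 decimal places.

Var(A+P) = 19.6² + 22.7² + 2·[19.6·22.7·0.75] = 899.45 + 667.38 = 1566.83.
With uncorrelated errors the cross-covariances are all true-score covariance, so they carry over unchanged; only the diagonal terms shrink to ρᵢσᵢ².
True-score variance = [19.6²·0.91 + 22.7²·0.82] + 667.38 = 772.123 + 667.38 = 1439.5.
Reliability = 1439.5 / 1566.83 = 0.9187.

0.9187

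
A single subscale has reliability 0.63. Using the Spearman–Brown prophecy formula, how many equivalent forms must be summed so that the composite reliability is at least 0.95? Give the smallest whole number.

12

k ≥ ρ*(1−ρ₁)/(ρ₁(1−ρ*)) = 0.95·0.37 / (0.63·0.05) = 11.159.
Smallest integer k = 12.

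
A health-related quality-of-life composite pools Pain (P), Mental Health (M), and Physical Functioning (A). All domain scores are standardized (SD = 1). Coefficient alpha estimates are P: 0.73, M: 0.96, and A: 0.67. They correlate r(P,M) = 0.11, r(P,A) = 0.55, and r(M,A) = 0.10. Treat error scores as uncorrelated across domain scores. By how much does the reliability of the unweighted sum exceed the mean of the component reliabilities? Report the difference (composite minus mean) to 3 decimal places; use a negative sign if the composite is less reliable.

0.072

Var(sum) = 3 + 1.52 = 4.52; true-score variance = 2.36 + 1.52 = 3.88; composite reliability = 0.8584.
Mean component reliability = 0.7867.
Difference = 0.8584 − 0.7867 = 0.072.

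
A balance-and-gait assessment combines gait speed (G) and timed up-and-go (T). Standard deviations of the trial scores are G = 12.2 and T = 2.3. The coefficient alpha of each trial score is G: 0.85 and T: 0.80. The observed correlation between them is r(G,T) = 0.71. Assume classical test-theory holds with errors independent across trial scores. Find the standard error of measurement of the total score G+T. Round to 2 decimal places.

Var(total) = 154.13 + 39.8452 = 193.975.
True-score variance = 130.746 + 39.8452 = 170.591, so reliability = 0.8794.
Error variance = 193.975 − 170.591 = 23.384; SEM = √23.384 = 4.84.

4.84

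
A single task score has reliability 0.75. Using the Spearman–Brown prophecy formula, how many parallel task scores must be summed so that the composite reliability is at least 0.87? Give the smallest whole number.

k ≥ ρ*(1−ρ₁)/(ρ₁(1−ρ*)) = 0.87·0.25 / (0.75·0.13) = 2.231.
Smallest integer k = 3.

3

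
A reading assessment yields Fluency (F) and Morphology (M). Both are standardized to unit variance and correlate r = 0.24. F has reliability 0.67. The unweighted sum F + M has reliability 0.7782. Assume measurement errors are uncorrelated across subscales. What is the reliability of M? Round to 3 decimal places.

Var(F+M) = 2 + 2·0.24 = 2.480.
True-score variance = ρ_F + ρ_M + 2·0.24, so 0.7782 = (0.67 + ρ_M + 0.48) / 2.480.
ρ_M = 0.7782·2.480 − 0.67 − 0.48 = 0.780.

0.780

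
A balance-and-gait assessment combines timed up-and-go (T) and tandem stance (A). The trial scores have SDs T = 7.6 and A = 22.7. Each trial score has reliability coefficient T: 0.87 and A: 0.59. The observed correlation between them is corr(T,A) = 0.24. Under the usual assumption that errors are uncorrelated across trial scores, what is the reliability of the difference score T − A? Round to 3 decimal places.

0.554

Var(T−A) = 7.6² + 22.7² − 2·7.6·22.7·0.24 = 573.05 − 82.8096 = 490.24.
Under uncorrelated errors the observed covariances equal the true-score covariances, so only the own-variance terms attenuate.
True-score variance = [7.6²·0.87 + 22.7²·0.59] − 82.8096 = 354.272 − 82.8096 = 271.463.
Reliability = 271.463 / 490.24 = 0.554.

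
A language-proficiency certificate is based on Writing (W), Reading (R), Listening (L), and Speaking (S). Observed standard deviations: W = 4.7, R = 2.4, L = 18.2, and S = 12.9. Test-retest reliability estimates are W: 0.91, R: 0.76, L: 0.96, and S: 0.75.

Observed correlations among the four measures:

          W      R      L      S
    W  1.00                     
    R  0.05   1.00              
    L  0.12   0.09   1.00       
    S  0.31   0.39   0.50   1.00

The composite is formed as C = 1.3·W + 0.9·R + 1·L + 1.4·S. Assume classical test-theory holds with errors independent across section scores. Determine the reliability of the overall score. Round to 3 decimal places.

0.915

Var(C) = 1.3²·4.7² + 0.9²·2.4² + 18.2² + 1.4²·12.9² + 2·[1.17·4.7·2.4·0.05 + 1.3·4.7·18.2·0.12 + 1.82·4.7·12.9·0.31 + 0.9·2.4·18.2·0.09 + 1.26·2.4·12.9·0.39 + 1.4·18.2·12.9·0.50] = 699.401 + 462.619 = 1162.02.
With uncorrelated errors the cross-covariances are all true-score covariance, so they carry over unchanged; only the diagonal terms shrink to ρᵢσᵢ².
True-score variance = [1.3²·4.7²·0.91 + 0.9²·2.4²·0.76 + 18.2²·0.96 + 1.4²·12.9²·0.75] + 462.619 = 600.131 + 462.619 = 1062.75.
Reliability = 1062.75 / 1162.02 = 0.915.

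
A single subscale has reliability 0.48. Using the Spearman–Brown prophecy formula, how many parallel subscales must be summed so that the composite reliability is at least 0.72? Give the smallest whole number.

3

k ≥ ρ*(1−ρ₁)/(ρ₁(1−ρ*)) = 0.72·0.52 / (0.48·0.28) = 2.786.
Smallest integer k = 3.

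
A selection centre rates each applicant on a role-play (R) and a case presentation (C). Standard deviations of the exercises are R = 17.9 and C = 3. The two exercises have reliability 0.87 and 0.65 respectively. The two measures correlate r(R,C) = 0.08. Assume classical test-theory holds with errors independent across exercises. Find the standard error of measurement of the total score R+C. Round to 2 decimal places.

Var(total) = 329.41 + 8.592 = 338.002.
True-score variance = 284.607 + 8.592 = 293.199, so reliability = 0.8674.
Error variance = 338.002 − 293.199 = 44.8033; SEM = √44.8033 = 6.69.

6.69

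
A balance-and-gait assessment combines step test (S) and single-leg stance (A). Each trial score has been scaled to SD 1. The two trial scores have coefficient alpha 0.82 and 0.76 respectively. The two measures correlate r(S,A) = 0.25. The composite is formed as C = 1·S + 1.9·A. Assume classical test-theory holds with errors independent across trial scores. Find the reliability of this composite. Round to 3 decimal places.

Var(C) = 1 + 1.9² + 2·[1.9·0.25] = 4.61 + 0.95 = 5.56.
With uncorrelated errors the cross-covariances are all true-score covariance, so they carry over unchanged; only the diagonal terms shrink to ρᵢσᵢ².
True-score variance = [0.82 + 1.9²·0.76] + 0.95 = 3.5636 + 0.95 = 4.5136.
Reliability = 4.5136 / 5.56 = 0.812.

0.812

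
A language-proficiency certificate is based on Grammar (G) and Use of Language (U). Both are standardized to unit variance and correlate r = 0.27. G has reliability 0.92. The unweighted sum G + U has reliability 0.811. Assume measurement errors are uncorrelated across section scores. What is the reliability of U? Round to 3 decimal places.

Var(G+U) = 2 + 2·0.27 = 2.540.
True-score variance = ρ_G + ρ_U + 2·0.27, so 0.811 = (0.92 + ρ_U + 0.54) / 2.540.
ρ_U = 0.811·2.540 − 0.92 − 0.54 = 0.600.

0.600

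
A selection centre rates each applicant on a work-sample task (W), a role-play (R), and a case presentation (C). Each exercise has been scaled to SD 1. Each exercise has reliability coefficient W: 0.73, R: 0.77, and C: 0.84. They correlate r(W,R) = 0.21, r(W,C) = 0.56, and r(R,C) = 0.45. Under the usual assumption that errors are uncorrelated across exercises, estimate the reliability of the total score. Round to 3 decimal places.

Var(W+R+C) = 3 + 2·[0.21 + 0.56 + 0.45] = 3 + 2.44 = 5.44.
With uncorrelated errors the cross-covariances are all true-score covariance, so they carry over unchanged; only the diagonal terms shrink to ρᵢσᵢ².
True-score variance = [0.73 + 0.77 + 0.84] + 2.44 = 2.34 + 2.44 = 4.78.
Reliability = 4.78 / 5.44 = 0.879.

0.879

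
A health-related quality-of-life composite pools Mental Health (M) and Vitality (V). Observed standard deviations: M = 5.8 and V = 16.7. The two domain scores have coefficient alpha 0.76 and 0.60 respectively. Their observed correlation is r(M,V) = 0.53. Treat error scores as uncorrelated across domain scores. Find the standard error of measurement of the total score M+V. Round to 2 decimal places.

10.94

Var(total) = 312.53 + 102.672 = 415.202.
True-score variance = 192.9 + 102.672 = 295.572, so reliability = 0.7119.
Error variance = 415.202 − 295.572 = 119.63; SEM = √119.63 = 10.94.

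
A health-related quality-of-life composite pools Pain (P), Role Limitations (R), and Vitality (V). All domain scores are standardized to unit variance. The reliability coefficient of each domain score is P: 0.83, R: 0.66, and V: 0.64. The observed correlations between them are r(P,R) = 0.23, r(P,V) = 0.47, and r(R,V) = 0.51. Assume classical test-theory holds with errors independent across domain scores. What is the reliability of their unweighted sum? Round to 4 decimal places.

0.8395

Var(P+R+V) = 3 + 2·[0.23 + 0.47 + 0.51] = 3 + 2.42 = 5.42.
Under uncorrelated errors the observed covariances equal the true-score covariances, so only the own-variance terms attenuate.
True-score variance = [0.83 + 0.66 + 0.64] + 2.42 = 2.13 + 2.42 = 4.55.
Reliability = 4.55 / 5.42 = 0.8395.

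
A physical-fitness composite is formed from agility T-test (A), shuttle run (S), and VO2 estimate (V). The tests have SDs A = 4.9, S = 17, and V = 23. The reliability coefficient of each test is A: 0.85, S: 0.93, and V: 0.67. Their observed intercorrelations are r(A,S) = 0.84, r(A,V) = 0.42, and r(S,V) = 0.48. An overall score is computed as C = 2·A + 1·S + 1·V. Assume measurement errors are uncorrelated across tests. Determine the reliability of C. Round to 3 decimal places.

Var(C) = 2²·4.9² + 17² + 23² + 2·[2·4.9·17·0.84 + 2·4.9·23·0.42 + 17·23·0.48] = 914.04 + 844.584 = 1758.62.
Because errors are independent across components, Cov(Tᵢ,Tⱼ) = Cov(Xᵢ,Xⱼ); the off-diagonal part of the true-score variance is the same as above.
True-score variance = [2²·4.9²·0.85 + 17²·0.93 + 23²·0.67] + 844.584 = 704.834 + 844.584 = 1549.42.
Reliability = 1549.42 / 1758.62 = 0.881.

0.881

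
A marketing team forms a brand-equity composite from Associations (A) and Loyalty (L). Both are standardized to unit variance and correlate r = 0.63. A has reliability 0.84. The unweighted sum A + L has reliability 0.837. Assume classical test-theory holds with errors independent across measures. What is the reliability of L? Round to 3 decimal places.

0.629

Var(A+L) = 2 + 2·0.63 = 3.260.
True-score variance = ρ_A + ρ_L + 2·0.63, so 0.837 = (0.84 + ρ_L + 1.26) / 3.260.
ρ_L = 0.837·3.260 − 0.84 − 1.26 = 0.629.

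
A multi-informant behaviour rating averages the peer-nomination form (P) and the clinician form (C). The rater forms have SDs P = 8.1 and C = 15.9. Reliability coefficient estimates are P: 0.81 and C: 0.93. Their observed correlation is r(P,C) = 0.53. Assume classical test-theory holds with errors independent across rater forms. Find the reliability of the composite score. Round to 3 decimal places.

Var(P+C) = 8.1² + 15.9² + 2·[8.1·15.9·0.53] = 318.42 + 136.517 = 454.937.
Because errors are independent across components, Cov(Tᵢ,Tⱼ) = Cov(Xᵢ,Xⱼ); the off-diagonal part of the true-score variance is the same as above.
True-score variance = [8.1²·0.81 + 15.9²·0.93] + 136.517 = 288.257 + 136.517 = 424.775.
Reliability = 424.775 / 454.937 = 0.934.

0.934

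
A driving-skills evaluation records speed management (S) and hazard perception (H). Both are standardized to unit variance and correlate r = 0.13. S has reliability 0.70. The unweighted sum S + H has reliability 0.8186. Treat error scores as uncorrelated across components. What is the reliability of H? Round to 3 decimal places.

Var(S+H) = 2 + 2·0.13 = 2.260.
True-score variance = ρ_S + ρ_H + 2·0.13, so 0.8186 = (0.70 + ρ_H + 0.26) / 2.260.
ρ_H = 0.8186·2.260 − 0.70 − 0.26 = 0.890.

0.890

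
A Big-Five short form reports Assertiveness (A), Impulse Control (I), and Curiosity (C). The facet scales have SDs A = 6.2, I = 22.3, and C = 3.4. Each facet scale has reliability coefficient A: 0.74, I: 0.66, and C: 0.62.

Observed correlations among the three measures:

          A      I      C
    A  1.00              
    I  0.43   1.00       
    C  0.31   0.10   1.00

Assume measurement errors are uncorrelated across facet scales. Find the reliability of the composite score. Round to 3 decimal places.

Var(A+I+C) = 6.2² + 22.3² + 3.4² + 2·[6.2·22.3·0.43 + 6.2·3.4·0.31 + 22.3·3.4·0.10] = 547.29 + 147.137 = 694.427.
Because errors are independent across components, Cov(Tᵢ,Tⱼ) = Cov(Xᵢ,Xⱼ); the off-diagonal part of the true-score variance is the same as above.
True-score variance = [6.2²·0.74 + 22.3²·0.66 + 3.4²·0.62] + 147.137 = 363.824 + 147.137 = 510.961.
Reliability = 510.961 / 694.427 = 0.736.

0.736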